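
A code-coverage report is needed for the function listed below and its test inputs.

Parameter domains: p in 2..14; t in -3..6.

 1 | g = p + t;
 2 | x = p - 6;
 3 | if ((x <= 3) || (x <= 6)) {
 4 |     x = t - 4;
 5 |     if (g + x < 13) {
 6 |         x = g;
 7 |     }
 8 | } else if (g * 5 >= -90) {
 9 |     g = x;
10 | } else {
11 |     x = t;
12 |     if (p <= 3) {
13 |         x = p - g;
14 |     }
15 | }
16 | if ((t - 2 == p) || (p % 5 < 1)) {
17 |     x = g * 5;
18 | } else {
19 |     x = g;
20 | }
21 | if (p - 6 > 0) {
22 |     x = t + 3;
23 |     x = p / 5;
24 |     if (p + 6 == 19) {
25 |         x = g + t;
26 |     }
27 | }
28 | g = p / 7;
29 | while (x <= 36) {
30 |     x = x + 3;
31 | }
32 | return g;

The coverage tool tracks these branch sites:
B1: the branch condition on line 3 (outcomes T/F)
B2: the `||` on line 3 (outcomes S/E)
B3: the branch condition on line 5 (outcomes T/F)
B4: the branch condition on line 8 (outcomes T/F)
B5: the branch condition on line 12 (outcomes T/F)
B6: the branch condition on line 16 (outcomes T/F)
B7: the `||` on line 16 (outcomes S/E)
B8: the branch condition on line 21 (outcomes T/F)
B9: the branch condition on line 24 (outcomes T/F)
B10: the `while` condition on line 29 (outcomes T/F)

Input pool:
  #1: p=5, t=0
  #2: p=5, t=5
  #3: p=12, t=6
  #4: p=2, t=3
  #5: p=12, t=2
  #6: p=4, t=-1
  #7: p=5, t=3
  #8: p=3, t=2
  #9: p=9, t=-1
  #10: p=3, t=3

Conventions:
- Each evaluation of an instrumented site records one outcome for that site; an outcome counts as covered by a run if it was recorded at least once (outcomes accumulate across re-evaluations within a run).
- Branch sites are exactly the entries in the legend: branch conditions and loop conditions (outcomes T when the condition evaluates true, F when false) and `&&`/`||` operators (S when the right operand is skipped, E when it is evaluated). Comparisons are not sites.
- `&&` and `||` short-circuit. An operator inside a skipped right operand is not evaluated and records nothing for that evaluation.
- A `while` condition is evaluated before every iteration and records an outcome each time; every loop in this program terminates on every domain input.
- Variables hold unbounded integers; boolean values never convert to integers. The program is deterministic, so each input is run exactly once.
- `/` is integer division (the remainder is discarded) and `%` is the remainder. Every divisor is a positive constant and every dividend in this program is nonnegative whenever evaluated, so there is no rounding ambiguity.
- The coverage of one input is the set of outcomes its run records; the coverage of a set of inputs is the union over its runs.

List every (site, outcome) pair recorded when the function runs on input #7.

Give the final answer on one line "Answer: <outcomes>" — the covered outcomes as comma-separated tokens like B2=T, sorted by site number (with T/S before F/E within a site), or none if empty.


Running input #7 (p=5, t=3), event by event:
  B2->S, B1->T, B3->T, B7->E, B6->T, B8->F, B10->F
distinct outcomes covered: B1=T, B2=S, B3=T, B6=T, B7=E, B8=F, B10=F
Answer: B1=T, B2=S, B3=T, B6=T, B7=E, B8=F, B10=F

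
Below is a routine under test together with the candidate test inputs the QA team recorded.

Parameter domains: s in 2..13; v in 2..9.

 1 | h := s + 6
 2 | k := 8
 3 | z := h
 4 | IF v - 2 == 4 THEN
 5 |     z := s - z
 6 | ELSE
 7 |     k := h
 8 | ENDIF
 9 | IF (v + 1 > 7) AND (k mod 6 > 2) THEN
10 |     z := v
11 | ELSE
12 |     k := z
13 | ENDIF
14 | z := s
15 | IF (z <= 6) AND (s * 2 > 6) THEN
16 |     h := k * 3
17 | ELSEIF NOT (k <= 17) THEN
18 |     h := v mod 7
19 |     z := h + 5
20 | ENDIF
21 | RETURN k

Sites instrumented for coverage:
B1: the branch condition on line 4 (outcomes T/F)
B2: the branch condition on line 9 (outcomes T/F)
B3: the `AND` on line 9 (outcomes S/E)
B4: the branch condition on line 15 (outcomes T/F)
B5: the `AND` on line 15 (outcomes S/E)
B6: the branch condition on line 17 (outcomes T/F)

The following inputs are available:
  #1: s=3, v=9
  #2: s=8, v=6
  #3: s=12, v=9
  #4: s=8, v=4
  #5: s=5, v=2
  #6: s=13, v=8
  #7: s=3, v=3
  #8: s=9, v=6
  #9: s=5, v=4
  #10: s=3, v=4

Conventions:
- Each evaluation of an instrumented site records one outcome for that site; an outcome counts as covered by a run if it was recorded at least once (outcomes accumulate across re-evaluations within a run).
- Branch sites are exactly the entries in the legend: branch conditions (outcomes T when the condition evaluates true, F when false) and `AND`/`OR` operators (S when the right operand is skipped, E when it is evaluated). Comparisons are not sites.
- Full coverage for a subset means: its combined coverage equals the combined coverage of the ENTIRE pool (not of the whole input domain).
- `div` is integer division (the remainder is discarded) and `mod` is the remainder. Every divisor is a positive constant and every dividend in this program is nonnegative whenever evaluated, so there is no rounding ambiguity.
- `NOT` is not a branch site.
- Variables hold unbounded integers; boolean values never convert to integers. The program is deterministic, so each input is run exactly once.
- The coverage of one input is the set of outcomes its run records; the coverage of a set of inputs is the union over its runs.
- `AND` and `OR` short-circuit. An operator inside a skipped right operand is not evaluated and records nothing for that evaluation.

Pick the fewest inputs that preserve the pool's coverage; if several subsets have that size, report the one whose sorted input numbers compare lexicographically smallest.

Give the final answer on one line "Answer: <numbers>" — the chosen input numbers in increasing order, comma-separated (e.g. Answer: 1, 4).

input #1, s=3, v=9: events B1->F, B3->E, B2->T, B5->E, B4->F, B6->F; outcomes B1=F, B2=T, B3=E, B4=F, B5=E, B6=F
input #2, s=8, v=6: events B1->T, B3->S, B2->F, B5->S, B4->F, B6->F; outcomes B1=T, B2=F, B3=S, B4=F, B5=S, B6=F
input #3, s=12, v=9: events B1->F, B3->E, B2->F, B5->S, B4->F, B6->T; outcomes B1=F, B2=F, B3=E, B4=F, B5=S, B6=T
input #4, s=8, v=4: events B1->F, B3->S, B2->F, B5->S, B4->F, B6->F; outcomes B1=F, B2=F, B3=S, B4=F, B5=S, B6=F
input #5, s=5, v=2: events B1->F, B3->S, B2->F, B5->E, B4->T; outcomes B1=F, B2=F, B3=S, B4=T, B5=E
input #6, s=13, v=8: events B1->F, B3->E, B2->F, B5->S, B4->F, B6->T; outcomes B1=F, B2=F, B3=E, B4=F, B5=S, B6=T
input #7, s=3, v=3: events B1->F, B3->S, B2->F, B5->E, B4->F, B6->F; outcomes B1=F, B2=F, B3=S, B4=F, B5=E, B6=F
input #8, s=9, v=6: events B1->T, B3->S, B2->F, B5->S, B4->F, B6->F; outcomes B1=T, B2=F, B3=S, B4=F, B5=S, B6=F
input #9, s=5, v=4: events B1->F, B3->S, B2->F, B5->E, B4->T; outcomes B1=F, B2=F, B3=S, B4=T, B5=E
input #10, s=3, v=4: events B1->F, B3->S, B2->F, B5->E, B4->F, B6->F; outcomes B1=F, B2=F, B3=S, B4=F, B5=E, B6=F
union over all inputs: B1=T, B1=F, B2=T, B2=F, B3=S, B3=E, B4=T, B4=F, B5=S, B5=E, B6=T, B6=F (12 outcomes)
checked all size-1 subsets: none covers 12 outcomes (max 6/12)
checked all size-2 subsets: none covers 12 outcomes (max 10/12)
checked all size-3 subsets: none covers 12 outcomes (max 11/12)
at size 4, {1, 2, 3, 5} reaches all 12 outcomes; every lexicographically earlier size-4 subset fails

Answer: 1, 2, 3, 5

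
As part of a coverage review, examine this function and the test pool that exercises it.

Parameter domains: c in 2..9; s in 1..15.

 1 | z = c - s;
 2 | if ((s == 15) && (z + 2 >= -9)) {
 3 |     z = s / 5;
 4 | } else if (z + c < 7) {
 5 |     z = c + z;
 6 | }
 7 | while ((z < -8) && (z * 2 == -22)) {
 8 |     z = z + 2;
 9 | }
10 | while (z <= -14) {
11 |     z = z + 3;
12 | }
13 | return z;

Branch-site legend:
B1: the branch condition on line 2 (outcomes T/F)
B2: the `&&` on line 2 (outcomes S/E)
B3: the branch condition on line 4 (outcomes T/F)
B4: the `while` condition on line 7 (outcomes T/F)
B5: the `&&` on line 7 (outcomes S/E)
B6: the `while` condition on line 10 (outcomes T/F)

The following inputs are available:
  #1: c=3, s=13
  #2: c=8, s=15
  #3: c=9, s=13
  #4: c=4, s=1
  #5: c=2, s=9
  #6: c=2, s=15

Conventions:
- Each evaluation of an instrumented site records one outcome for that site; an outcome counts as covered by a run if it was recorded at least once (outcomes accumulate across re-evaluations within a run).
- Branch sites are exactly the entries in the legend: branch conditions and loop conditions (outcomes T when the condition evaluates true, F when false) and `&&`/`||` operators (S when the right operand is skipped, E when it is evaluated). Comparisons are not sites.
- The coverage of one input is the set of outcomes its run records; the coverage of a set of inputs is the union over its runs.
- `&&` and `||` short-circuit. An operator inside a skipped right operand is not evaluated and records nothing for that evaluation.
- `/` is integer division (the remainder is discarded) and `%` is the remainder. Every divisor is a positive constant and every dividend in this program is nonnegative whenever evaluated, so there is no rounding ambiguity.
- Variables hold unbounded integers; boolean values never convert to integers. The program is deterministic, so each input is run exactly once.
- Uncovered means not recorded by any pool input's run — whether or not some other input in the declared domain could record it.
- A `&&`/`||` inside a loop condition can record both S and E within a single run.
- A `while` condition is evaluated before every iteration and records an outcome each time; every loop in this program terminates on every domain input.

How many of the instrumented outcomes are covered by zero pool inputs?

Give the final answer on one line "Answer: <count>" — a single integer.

input #1, c=3, s=13: events B2->S, B1->F, B3->T, B5->S, B4->F, B6->F; outcomes B1=F, B2=S, B3=T, B4=F, B5=S, B6=F
input #2, c=8, s=15: events B2->E, B1->T, B5->S, B4->F, B6->F; outcomes B1=T, B2=E, B4=F, B5=S, B6=F
input #3, c=9, s=13: events B2->S, B1->F, B3->T, B5->S, B4->F, B6->F; outcomes B1=F, B2=S, B3=T, B4=F, B5=S, B6=F
input #4, c=4, s=1: events B2->S, B1->F, B3->F, B5->S, B4->F, B6->F; outcomes B1=F, B2=S, B3=F, B4=F, B5=S, B6=F
input #5, c=2, s=9: events B2->S, B1->F, B3->T, B5->S, B4->F, B6->F; outcomes B1=F, B2=S, B3=T, B4=F, B5=S, B6=F
input #6, c=2, s=15: events B2->E, B1->F, B3->T, B5->E, B4->T, B5->E, B4->F, B6->F; outcomes B1=F, B2=E, B3=T, B4=T, B4=F, B5=E, B6=F
union over the pool: B1=T, B1=F, B2=S, B2=E, B3=T, B3=F, B4=T, B4=F, B5=S, B5=E, B6=F
uncovered (1 of 12): B6=T

Answer: 1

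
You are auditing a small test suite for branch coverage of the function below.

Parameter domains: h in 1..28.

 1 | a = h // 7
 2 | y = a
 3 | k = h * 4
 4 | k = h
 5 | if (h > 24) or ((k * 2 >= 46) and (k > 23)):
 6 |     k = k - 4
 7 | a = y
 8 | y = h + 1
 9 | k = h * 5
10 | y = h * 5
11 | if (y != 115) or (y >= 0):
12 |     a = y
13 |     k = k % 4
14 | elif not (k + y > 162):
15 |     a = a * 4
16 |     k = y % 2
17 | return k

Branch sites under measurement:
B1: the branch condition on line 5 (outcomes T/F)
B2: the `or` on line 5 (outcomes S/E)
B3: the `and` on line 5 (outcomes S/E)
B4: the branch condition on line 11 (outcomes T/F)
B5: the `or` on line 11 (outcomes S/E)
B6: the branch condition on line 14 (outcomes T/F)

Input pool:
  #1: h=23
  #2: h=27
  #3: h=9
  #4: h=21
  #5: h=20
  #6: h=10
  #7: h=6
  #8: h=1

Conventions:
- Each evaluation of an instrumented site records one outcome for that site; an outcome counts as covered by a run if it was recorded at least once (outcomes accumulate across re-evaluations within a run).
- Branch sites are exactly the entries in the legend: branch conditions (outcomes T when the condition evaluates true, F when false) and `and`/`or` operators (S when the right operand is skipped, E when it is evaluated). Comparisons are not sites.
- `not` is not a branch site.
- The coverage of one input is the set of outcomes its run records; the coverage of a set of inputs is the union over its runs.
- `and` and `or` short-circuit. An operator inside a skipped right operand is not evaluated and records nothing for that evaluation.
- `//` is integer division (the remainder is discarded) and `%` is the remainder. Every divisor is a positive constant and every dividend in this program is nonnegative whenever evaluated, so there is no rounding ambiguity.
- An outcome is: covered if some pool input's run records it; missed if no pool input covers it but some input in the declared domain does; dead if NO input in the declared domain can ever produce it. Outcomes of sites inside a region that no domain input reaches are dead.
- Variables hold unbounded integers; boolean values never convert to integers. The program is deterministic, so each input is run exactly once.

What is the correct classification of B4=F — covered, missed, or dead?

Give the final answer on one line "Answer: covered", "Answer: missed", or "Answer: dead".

no pool input records B4=F
checking all 28 inputs in the declared domain: B4=F is never recorded -> dead

Answer: dead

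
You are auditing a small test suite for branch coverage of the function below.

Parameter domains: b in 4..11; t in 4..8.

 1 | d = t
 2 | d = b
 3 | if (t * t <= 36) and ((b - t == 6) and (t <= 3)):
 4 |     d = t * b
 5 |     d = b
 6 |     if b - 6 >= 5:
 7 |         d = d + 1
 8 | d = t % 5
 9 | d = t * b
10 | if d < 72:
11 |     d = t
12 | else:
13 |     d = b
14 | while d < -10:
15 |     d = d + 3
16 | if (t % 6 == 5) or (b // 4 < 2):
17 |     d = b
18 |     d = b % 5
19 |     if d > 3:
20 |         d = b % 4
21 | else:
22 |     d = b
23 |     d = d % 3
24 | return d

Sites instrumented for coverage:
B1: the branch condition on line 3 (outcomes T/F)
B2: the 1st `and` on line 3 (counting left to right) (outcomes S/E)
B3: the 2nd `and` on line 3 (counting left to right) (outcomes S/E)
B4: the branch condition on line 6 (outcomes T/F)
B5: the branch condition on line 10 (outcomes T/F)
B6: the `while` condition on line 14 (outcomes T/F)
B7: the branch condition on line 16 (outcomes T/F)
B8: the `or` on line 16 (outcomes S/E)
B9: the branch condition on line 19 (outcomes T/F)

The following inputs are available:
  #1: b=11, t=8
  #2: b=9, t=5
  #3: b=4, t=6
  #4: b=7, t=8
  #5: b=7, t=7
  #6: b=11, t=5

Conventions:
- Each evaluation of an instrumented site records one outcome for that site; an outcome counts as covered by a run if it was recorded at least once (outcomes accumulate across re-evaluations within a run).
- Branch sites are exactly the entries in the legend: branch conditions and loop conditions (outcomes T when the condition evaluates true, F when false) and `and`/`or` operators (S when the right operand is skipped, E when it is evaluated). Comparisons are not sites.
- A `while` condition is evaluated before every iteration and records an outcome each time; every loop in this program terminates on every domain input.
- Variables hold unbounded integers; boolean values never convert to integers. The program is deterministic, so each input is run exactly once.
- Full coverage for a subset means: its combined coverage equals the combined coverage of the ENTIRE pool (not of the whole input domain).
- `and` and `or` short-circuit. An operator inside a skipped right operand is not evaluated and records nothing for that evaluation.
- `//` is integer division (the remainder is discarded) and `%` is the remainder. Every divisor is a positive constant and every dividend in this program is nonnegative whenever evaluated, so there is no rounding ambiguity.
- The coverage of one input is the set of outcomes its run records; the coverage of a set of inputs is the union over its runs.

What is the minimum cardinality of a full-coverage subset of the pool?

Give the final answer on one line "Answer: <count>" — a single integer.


run #1 (b=11, t=8) runs B2->S, B1->F, B5->F, B6->F, B8->E, B7->F; records B1=F, B2=S, B5=F, B6=F, B7=F, B8=E
run #2 (b=9, t=5) runs B2->E, B3->S, B1->F, B5->T, B6->F, B8->S, B7->T, B9->T; records B1=F, B2=E, B3=S, B5=T, B6=F, B7=T, B8=S, B9=T
run #3 (b=4, t=6) runs B2->E, B3->S, B1->F, B5->T, B6->F, B8->E, B7->T, B9->T; records B1=F, B2=E, B3=S, B5=T, B6=F, B7=T, B8=E, B9=T
run #4 (b=7, t=8) runs B2->S, B1->F, B5->T, B6->F, B8->E, B7->T, B9->F; records B1=F, B2=S, B5=T, B6=F, B7=T, B8=E, B9=F
run #5 (b=7, t=7) runs B2->S, B1->F, B5->T, B6->F, B8->E, B7->T, B9->F; records B1=F, B2=S, B5=T, B6=F, B7=T, B8=E, B9=F
run #6 (b=11, t=5) runs B2->E, B3->E, B1->F, B5->T, B6->F, B8->S, B7->T, B9->F; records B1=F, B2=E, B3=E, B5=T, B6=F, B7=T, B8=S, B9=F
union over all inputs: B1=F, B2=S, B2=E, B3=S, B3=E, B5=T, B5=F, B6=F, B7=T, B7=F, B8=S, B8=E, B9=T, B9=F (14 outcomes)
checked all size-1 subsets: none covers 14 outcomes (max 8/14)
checked all size-2 subsets: none covers 14 outcomes (max 12/14)
inputs {1, 2, 6} (size 3) cover everything; no size-3 subset with a lexicographically smaller index list covers all 14
Answer: 3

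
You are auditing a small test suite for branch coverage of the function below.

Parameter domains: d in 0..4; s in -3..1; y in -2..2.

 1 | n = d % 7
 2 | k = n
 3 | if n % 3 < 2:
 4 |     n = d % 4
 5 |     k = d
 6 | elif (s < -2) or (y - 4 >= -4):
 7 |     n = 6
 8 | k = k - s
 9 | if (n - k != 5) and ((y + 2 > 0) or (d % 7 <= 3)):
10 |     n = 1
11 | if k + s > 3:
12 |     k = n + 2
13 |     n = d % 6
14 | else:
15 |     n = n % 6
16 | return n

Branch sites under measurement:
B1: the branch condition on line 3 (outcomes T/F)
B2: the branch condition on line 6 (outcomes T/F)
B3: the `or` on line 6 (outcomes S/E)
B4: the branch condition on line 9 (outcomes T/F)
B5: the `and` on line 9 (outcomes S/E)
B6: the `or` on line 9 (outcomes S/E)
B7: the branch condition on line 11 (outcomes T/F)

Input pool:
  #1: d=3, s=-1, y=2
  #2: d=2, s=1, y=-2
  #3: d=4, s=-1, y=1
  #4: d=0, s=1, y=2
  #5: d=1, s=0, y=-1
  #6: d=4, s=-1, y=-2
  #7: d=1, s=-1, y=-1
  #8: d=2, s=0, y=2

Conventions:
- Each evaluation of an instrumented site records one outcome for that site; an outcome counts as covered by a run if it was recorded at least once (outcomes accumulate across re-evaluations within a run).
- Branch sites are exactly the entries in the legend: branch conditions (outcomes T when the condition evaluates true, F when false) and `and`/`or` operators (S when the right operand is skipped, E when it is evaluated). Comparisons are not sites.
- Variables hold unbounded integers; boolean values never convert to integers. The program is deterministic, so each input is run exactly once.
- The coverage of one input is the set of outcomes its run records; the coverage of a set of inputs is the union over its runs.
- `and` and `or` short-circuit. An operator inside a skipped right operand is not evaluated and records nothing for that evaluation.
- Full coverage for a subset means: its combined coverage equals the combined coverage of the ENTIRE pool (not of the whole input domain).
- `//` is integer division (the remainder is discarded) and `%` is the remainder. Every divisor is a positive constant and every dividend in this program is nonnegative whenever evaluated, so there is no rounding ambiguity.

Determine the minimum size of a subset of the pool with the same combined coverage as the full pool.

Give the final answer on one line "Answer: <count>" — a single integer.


input #1 (d=3, s=-1, y=2): covers B1=T, B4=T, B5=E, B6=S, B7=F
input #2 (d=2, s=1, y=-2): covers B1=F, B2=F, B3=E, B4=T, B5=E, B6=E, B7=F
input #3 (d=4, s=-1, y=1): covers B1=T, B4=T, B5=E, B6=S, B7=T
input #4 (d=0, s=1, y=2): covers B1=T, B4=T, B5=E, B6=S, B7=F
input #5 (d=1, s=0, y=-1): covers B1=T, B4=T, B5=E, B6=S, B7=F
input #6 (d=4, s=-1, y=-2): covers B1=T, B4=F, B5=E, B6=E, B7=T
input #7 (d=1, s=-1, y=-1): covers B1=T, B4=T, B5=E, B6=S, B7=F
input #8 (d=2, s=0, y=2): covers B1=F, B2=T, B3=E, B4=T, B5=E, B6=S, B7=F
together the pool reaches 12 outcomes: B1=T, B1=F, B2=T, B2=F, B3=E, B4=T, B4=F, B5=E, B6=S, B6=E, B7=T, B7=F
checked all size-1 subsets: none covers 12 outcomes (max 7/12)
checked all size-2 subsets: none covers 12 outcomes (max 11/12)
at size 3, {2, 6, 8} reaches all 12 outcomes; every lexicographically earlier size-3 subset fails
Answer: 3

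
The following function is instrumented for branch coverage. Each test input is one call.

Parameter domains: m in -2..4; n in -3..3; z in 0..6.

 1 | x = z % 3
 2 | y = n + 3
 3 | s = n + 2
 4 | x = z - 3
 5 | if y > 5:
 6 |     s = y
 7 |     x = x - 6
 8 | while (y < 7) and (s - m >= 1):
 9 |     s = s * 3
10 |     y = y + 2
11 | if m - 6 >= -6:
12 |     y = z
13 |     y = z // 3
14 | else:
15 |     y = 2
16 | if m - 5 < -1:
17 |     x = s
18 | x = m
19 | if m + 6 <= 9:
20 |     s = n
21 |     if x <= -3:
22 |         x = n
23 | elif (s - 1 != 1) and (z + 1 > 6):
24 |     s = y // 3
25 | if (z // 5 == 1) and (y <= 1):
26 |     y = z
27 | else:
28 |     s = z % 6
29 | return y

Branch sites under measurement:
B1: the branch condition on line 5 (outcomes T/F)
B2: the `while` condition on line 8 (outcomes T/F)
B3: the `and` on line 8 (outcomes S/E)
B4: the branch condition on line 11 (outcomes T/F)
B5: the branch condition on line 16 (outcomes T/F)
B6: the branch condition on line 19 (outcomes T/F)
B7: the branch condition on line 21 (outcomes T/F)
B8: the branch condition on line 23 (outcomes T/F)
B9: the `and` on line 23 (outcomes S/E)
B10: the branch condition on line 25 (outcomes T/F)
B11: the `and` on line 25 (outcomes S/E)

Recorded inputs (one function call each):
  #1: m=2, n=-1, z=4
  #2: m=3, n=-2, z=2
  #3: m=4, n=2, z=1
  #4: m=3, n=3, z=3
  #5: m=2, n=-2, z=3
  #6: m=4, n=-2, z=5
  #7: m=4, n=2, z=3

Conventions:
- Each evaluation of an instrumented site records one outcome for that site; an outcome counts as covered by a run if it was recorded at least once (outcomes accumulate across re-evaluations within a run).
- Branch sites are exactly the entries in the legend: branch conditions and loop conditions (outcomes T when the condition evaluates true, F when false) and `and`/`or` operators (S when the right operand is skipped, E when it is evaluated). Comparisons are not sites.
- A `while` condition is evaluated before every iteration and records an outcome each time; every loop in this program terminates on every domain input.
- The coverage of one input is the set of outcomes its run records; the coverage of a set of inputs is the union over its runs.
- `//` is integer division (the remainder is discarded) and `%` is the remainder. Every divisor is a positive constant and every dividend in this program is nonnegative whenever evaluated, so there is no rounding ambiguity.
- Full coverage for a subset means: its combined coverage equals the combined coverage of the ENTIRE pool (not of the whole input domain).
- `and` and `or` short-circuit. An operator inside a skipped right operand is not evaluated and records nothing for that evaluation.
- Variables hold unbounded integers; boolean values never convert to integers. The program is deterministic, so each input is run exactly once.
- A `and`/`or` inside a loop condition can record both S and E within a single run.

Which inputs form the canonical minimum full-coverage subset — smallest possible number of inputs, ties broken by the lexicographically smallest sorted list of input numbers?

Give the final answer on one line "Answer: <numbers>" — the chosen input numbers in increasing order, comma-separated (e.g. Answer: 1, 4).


run #1 (m=2, n=-1, z=4) runs B1->F, B3->E, B2->F, B4->T, B5->T, B6->T, B7->F, B11->S, B10->F; records B1=F, B2=F, B3=E, B4=T, B5=T, B6=T, B7=F, B10=F, B11=S
run #2 (m=3, n=-2, z=2) runs B1->F, B3->E, B2->F, B4->T, B5->T, B6->T, B7->F, B11->S, B10->F; records B1=F, B2=F, B3=E, B4=T, B5=T, B6=T, B7=F, B10=F, B11=S
run #3 (m=4, n=2, z=1) runs B1->F, B3->E, B2->F, B4->T, B5->F, B6->F, B9->E, B8->F, B11->S, B10->F; records B1=F, B2=F, B3=E, B4=T, B5=F, B6=F, B8=F, B9=E, B10=F, B11=S
run #4 (m=3, n=3, z=3) runs B1->T, B3->E, B2->T, B3->S, B2->F, B4->T, B5->T, B6->T, B7->F, B11->S, B10->F; records B1=T, B2=T, B2=F, B3=S, B3=E, B4=T, B5=T, B6=T, B7=F, B10=F, B11=S
run #5 (m=2, n=-2, z=3) runs B1->F, B3->E, B2->F, B4->T, B5->T, B6->T, B7->F, B11->S, B10->F; records B1=F, B2=F, B3=E, B4=T, B5=T, B6=T, B7=F, B10=F, B11=S
run #6 (m=4, n=-2, z=5) runs B1->F, B3->E, B2->F, B4->T, B5->F, B6->F, B9->E, B8->F, B11->E, B10->T; records B1=F, B2=F, B3=E, B4=T, B5=F, B6=F, B8=F, B9=E, B10=T, B11=E
run #7 (m=4, n=2, z=3) runs B1->F, B3->E, B2->F, B4->T, B5->F, B6->F, B9->E, B8->F, B11->S, B10->F; records B1=F, B2=F, B3=E, B4=T, B5=F, B6=F, B8=F, B9=E, B10=F, B11=S
the full pool covers 18 outcomes: B1=T, B1=F, B2=T, B2=F, B3=S, B3=E, B4=T, B5=T, B5=F, B6=T, B6=F, B7=F, B8=F, B9=E, B10=T, B10=F, B11=S, B11=E
no size-1 subset reaches all 18 outcomes (best union: 11/18)
inputs {4, 6} (size 2) cover everything; no size-2 subset with a lexicographically smaller index list covers all 18
Answer: 4, 6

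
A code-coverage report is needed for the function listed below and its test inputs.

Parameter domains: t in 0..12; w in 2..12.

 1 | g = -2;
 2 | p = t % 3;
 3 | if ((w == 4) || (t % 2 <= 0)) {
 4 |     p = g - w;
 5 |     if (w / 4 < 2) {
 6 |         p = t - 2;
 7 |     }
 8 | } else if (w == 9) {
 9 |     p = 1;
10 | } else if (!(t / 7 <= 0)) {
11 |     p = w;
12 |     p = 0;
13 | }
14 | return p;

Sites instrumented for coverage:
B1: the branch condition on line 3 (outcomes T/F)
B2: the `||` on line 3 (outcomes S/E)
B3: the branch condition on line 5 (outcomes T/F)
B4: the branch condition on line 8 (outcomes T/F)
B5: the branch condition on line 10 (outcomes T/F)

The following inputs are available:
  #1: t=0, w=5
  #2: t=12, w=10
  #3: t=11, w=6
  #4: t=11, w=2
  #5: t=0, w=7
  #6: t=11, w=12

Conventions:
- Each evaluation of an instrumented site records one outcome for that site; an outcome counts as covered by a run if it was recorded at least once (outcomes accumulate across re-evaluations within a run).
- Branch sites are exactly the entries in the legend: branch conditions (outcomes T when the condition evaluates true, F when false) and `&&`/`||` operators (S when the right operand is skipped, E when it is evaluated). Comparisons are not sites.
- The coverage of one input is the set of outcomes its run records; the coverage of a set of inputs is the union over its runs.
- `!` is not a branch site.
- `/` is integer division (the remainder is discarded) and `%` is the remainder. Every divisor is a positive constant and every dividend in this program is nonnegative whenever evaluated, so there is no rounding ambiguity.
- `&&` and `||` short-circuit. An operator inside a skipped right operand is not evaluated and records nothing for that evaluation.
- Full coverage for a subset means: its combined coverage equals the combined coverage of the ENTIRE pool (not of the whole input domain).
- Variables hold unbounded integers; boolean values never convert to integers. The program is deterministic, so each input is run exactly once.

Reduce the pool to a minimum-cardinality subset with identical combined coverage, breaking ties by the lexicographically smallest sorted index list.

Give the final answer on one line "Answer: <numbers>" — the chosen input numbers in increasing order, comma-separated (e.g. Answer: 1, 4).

#1 (t=0, w=5) -> B2->E, B1->T, B3->T; covered: B1=T, B2=E, B3=T
#2 (t=12, w=10) -> B2->E, B1->T, B3->F; covered: B1=T, B2=E, B3=F
#3 (t=11, w=6) -> B2->E, B1->F, B4->F, B5->T; covered: B1=F, B2=E, B4=F, B5=T
#4 (t=11, w=2) -> B2->E, B1->F, B4->F, B5->T; covered: B1=F, B2=E, B4=F, B5=T
#5 (t=0, w=7) -> B2->E, B1->T, B3->T; covered: B1=T, B2=E, B3=T
#6 (t=11, w=12) -> B2->E, B1->F, B4->F, B5->T; covered: B1=F, B2=E, B4=F, B5=T
together the pool reaches 7 outcomes: B1=T, B1=F, B2=E, B3=T, B3=F, B4=F, B5=T
size 1 is not enough: best union over all size-1 subsets is 4/7
size 2 is not enough: best union over all size-2 subsets is 6/7
inputs {1, 2, 3} (size 3) cover everything; no size-3 subset with a lexicographically smaller index list covers all 7

Answer: 1, 2, 3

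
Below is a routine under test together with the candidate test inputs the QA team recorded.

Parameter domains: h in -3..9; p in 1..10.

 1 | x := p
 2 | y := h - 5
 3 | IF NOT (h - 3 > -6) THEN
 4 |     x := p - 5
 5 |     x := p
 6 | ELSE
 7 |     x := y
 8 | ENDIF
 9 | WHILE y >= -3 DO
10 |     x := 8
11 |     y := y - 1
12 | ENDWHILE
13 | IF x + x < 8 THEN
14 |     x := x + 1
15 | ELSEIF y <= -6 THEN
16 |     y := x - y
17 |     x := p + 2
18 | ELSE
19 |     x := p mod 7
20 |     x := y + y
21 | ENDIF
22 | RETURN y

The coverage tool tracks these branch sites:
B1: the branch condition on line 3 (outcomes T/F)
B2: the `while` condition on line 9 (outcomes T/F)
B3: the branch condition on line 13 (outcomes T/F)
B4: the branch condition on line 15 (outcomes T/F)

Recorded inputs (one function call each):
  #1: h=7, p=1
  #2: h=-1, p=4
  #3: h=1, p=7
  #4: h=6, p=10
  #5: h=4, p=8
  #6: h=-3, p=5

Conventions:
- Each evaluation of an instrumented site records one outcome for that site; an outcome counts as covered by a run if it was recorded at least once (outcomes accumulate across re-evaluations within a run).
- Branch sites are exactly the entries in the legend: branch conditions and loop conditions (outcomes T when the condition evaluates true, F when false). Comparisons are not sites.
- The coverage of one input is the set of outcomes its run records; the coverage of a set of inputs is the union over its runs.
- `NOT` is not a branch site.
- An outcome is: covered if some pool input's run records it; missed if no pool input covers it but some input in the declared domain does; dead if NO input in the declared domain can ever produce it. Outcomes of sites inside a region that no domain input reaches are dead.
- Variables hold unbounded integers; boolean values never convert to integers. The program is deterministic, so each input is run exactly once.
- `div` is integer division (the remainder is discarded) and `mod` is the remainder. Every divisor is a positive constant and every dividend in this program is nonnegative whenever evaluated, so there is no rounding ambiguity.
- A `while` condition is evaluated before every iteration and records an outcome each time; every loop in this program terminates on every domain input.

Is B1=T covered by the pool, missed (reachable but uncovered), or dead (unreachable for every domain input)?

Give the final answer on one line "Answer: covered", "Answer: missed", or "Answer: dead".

B1=T is recorded by pool input(s) 6 -> covered

Answer: covered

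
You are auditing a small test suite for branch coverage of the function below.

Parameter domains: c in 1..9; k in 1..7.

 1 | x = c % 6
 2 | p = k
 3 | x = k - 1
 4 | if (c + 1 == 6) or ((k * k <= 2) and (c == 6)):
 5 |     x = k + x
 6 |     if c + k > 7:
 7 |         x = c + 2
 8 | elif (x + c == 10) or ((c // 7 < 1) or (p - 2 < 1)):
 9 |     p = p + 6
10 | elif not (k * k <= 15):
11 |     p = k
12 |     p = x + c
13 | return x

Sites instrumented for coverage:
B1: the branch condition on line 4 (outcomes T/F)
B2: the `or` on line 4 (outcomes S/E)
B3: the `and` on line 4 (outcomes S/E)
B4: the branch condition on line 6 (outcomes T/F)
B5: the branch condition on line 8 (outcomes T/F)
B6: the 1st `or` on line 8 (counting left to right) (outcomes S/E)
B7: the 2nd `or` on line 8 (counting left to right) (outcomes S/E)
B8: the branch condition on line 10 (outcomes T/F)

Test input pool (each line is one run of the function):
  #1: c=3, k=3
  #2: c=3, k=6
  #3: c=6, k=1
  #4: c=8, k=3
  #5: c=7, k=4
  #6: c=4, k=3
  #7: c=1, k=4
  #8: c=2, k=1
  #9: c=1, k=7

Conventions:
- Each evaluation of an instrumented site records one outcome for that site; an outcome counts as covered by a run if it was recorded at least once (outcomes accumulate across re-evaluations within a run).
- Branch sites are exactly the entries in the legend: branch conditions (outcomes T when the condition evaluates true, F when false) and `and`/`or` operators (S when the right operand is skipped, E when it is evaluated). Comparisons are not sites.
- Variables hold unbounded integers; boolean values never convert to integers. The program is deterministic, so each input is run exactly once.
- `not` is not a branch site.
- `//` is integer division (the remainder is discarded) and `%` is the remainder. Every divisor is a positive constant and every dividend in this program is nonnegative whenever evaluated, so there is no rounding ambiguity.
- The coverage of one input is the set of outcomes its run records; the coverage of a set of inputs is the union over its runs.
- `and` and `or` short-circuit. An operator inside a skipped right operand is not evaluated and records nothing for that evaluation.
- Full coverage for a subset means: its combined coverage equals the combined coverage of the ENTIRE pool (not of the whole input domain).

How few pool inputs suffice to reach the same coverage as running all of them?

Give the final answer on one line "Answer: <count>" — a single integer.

test 1 (c=3, k=3) hits B1=F, B2=E, B3=S, B5=T, B6=E, B7=S
test 2 (c=3, k=6) hits B1=F, B2=E, B3=S, B5=T, B6=E, B7=S
test 3 (c=6, k=1) hits B1=T, B2=E, B3=E, B4=F
test 4 (c=8, k=3) hits B1=F, B2=E, B3=S, B5=T, B6=S
test 5 (c=7, k=4) hits B1=F, B2=E, B3=S, B5=T, B6=S
test 6 (c=4, k=3) hits B1=F, B2=E, B3=S, B5=T, B6=E, B7=S
test 7 (c=1, k=4) hits B1=F, B2=E, B3=S, B5=T, B6=E, B7=S
test 8 (c=2, k=1) hits B1=F, B2=E, B3=E, B5=T, B6=E, B7=S
test 9 (c=1, k=7) hits B1=F, B2=E, B3=S, B5=T, B6=E, B7=S
union over all inputs: B1=T, B1=F, B2=E, B3=S, B3=E, B4=F, B5=T, B6=S, B6=E, B7=S (10 outcomes)
size 1 is not enough: best union over all size-1 subsets is 6/10
size 2 is not enough: best union over all size-2 subsets is 9/10
size 3: inputs {1, 3, 4} cover all 10 outcomes, and no lexicographically smaller subset of this size does

Answer: 3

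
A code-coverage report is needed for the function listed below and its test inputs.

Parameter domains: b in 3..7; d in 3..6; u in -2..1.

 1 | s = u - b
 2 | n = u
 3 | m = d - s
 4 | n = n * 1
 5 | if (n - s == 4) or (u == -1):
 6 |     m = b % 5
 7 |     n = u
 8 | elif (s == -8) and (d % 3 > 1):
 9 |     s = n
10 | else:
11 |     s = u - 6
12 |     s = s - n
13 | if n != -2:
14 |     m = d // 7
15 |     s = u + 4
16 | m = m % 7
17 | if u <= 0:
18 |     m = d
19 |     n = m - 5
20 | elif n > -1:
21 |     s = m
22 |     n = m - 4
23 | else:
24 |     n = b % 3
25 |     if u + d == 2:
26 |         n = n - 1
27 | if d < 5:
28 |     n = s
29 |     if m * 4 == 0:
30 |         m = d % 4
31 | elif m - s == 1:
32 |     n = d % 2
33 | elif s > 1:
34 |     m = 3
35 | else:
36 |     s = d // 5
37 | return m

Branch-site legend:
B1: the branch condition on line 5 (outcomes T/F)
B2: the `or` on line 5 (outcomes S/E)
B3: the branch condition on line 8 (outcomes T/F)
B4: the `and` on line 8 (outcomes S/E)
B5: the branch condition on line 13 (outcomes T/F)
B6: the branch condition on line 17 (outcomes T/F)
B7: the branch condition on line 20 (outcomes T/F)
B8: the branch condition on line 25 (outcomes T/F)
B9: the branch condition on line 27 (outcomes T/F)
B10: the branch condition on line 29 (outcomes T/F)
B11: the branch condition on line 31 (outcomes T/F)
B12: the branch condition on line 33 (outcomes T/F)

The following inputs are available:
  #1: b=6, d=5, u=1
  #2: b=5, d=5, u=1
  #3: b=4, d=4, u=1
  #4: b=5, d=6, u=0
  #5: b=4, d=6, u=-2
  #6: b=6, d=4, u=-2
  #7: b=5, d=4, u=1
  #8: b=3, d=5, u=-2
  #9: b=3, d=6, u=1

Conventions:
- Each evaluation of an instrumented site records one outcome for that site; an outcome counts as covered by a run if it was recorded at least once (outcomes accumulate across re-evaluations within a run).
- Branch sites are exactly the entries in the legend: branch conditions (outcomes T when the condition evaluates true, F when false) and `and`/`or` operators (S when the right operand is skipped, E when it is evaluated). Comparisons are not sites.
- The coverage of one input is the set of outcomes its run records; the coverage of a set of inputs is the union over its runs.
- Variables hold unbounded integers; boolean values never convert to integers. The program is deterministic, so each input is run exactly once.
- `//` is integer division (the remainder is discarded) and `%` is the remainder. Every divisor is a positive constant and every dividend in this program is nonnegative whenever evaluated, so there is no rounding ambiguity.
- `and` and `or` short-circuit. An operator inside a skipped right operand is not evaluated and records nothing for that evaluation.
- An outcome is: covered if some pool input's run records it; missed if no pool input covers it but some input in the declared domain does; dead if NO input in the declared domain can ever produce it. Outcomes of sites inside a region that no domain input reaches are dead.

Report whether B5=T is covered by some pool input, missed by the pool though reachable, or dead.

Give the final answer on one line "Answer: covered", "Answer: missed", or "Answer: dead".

B5=T is recorded by pool input(s) 1, 2, 3, 4, 7, 9 -> covered

Answer: covered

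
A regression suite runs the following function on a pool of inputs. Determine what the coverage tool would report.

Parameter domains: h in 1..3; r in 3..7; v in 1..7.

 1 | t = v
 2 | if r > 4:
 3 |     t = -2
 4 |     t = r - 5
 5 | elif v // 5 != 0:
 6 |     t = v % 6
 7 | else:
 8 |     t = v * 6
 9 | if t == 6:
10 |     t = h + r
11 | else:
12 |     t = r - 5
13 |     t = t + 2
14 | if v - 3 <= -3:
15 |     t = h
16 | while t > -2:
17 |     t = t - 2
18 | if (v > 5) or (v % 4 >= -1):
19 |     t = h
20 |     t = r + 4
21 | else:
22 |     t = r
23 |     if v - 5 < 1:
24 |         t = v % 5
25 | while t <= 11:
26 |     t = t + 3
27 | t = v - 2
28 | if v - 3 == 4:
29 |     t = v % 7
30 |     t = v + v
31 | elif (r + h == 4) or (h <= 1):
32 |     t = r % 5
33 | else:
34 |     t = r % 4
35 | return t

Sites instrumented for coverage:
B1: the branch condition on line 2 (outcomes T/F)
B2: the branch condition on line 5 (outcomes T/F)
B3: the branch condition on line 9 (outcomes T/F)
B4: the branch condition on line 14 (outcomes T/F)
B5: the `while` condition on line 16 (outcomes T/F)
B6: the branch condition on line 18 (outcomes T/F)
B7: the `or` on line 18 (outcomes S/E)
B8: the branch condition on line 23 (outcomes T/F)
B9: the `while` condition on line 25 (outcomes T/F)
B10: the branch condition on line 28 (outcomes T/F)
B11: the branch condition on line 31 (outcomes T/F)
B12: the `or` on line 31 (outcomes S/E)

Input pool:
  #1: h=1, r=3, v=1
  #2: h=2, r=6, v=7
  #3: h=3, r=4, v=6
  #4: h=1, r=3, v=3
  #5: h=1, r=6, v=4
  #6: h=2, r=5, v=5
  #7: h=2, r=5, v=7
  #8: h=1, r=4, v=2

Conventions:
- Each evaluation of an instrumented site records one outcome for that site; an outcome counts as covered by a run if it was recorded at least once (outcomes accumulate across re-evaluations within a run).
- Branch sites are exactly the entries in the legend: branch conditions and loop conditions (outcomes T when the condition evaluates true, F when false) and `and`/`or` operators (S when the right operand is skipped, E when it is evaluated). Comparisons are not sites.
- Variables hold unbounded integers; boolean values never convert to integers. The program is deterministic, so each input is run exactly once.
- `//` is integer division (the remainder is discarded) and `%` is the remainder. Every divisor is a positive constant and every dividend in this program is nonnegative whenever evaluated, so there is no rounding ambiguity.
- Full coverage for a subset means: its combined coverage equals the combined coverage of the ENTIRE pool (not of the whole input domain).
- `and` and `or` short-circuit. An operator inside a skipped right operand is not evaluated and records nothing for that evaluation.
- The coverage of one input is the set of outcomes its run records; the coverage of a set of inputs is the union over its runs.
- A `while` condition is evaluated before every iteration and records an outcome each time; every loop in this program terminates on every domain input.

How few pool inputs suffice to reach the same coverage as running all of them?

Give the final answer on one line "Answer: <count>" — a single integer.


#1 (h=1, r=3, v=1) -> B1->F, B2->F, B3->T, B4->F, B5->T, B5->T, B5->T, B5->F, B7->E, B6->T, B9->T, B9->T, B9->F, B10->F, ...; covered: B1=F, B2=F, B3=T, B4=F, B5=T, B5=F, B6=T, B7=E, B9=T, B9=F, B10=F, B11=T, B12=S
#2 (h=2, r=6, v=7) -> B1->T, B3->F, B4->F, B5->T, B5->T, B5->T, B5->F, B7->S, B6->T, B9->T, B9->F, B10->T; covered: B1=T, B3=F, B4=F, B5=T, B5=F, B6=T, B7=S, B9=T, B9=F, B10=T
#3 (h=3, r=4, v=6) -> B1->F, B2->T, B3->F, B4->F, B5->T, B5->T, B5->F, B7->S, B6->T, B9->T, B9->T, B9->F, B10->F, B12->E, ...; covered: B1=F, B2=T, B3=F, B4=F, B5=T, B5=F, B6=T, B7=S, B9=T, B9=F, B10=F, B11=F, B12=E
#4 (h=1, r=3, v=3) -> B1->F, B2->F, B3->F, B4->F, B5->T, B5->F, B7->E, B6->T, B9->T, B9->T, B9->F, B10->F, B12->S, B11->T; covered: B1=F, B2=F, B3=F, B4=F, B5=T, B5=F, B6=T, B7=E, B9=T, B9=F, B10=F, B11=T, B12=S
#5 (h=1, r=6, v=4) -> B1->T, B3->F, B4->F, B5->T, B5->T, B5->T, B5->F, B7->E, B6->T, B9->T, B9->F, B10->F, B12->E, B11->T; covered: B1=T, B3=F, B4=F, B5=T, B5=F, B6=T, B7=E, B9=T, B9=F, B10=F, B11=T, B12=E
#6 (h=2, r=5, v=5) -> B1->T, B3->F, B4->F, B5->T, B5->T, B5->F, B7->E, B6->T, B9->T, B9->F, B10->F, B12->E, B11->F; covered: B1=T, B3=F, B4=F, B5=T, B5=F, B6=T, B7=E, B9=T, B9=F, B10=F, B11=F, B12=E
#7 (h=2, r=5, v=7) -> B1->T, B3->F, B4->F, B5->T, B5->T, B5->F, B7->S, B6->T, B9->T, B9->F, B10->T; covered: B1=T, B3=F, B4=F, B5=T, B5=F, B6=T, B7=S, B9=T, B9=F, B10=T
#8 (h=1, r=4, v=2) -> B1->F, B2->F, B3->F, B4->F, B5->T, B5->T, B5->F, B7->E, B6->T, B9->T, B9->T, B9->F, B10->F, B12->E, ...; covered: B1=F, B2=F, B3=F, B4=F, B5=T, B5=F, B6=T, B7=E, B9=T, B9=F, B10=F, B11=T, B12=E
union over all inputs: B1=T, B1=F, B2=T, B2=F, B3=T, B3=F, B4=F, B5=T, B5=F, B6=T, B7=S, B7=E, B9=T, B9=F, B10=T, B10=F, B11=T, B11=F, B12=S, B12=E (20 outcomes)
every size-1 subset falls short of the 20 outcomes (best: 13/20)
every size-2 subset falls short of the 20 outcomes (best: 18/20)
at size 3, {1, 2, 3} reaches all 20 outcomes; every lexicographically earlier size-3 subset fails
Answer: 3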